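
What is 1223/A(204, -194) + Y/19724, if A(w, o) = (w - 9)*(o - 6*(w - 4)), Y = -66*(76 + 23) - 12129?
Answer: -2548642871/2680787460 ≈ -0.95071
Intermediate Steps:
Y = -18663 (Y = -66*99 - 12129 = -6534 - 12129 = -18663)
A(w, o) = (-9 + w)*(24 + o - 6*w) (A(w, o) = (-9 + w)*(o - 6*(-4 + w)) = (-9 + w)*(o + (24 - 6*w)) = (-9 + w)*(24 + o - 6*w))
1223/A(204, -194) + Y/19724 = 1223/(-216 - 9*(-194) - 6*204**2 + 78*204 - 194*204) - 18663/19724 = 1223/(-216 + 1746 - 6*41616 + 15912 - 39576) - 18663*1/19724 = 1223/(-216 + 1746 - 249696 + 15912 - 39576) - 18663/19724 = 1223/(-271830) - 18663/19724 = 1223*(-1/271830) - 18663/19724 = -1223/271830 - 18663/19724 = -2548642871/2680787460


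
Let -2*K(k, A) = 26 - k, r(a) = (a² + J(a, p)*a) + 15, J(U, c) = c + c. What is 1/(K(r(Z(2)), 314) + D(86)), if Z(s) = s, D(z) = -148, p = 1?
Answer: -2/299 ≈ -0.0066890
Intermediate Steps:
J(U, c) = 2*c
r(a) = 15 + a² + 2*a (r(a) = (a² + (2*1)*a) + 15 = (a² + 2*a) + 15 = 15 + a² + 2*a)
K(k, A) = -13 + k/2 (K(k, A) = -(26 - k)/2 = -13 + k/2)
1/(K(r(Z(2)), 314) + D(86)) = 1/((-13 + (15 + 2² + 2*2)/2) - 148) = 1/((-13 + (15 + 4 + 4)/2) - 148) = 1/((-13 + (½)*23) - 148) = 1/((-13 + 23/2) - 148) = 1/(-3/2 - 148) = 1/(-299/2) = -2/299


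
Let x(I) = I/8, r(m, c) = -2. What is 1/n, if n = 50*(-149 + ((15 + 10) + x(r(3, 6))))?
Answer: -2/12425 ≈ -0.00016097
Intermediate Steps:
x(I) = I/8 (x(I) = I*(⅛) = I/8)
n = -12425/2 (n = 50*(-149 + ((15 + 10) + (⅛)*(-2))) = 50*(-149 + (25 - ¼)) = 50*(-149 + 99/4) = 50*(-497/4) = -12425/2 ≈ -6212.5)
1/n = 1/(-12425/2) = -2/12425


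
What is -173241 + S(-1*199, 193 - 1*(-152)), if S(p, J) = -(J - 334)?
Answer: -173252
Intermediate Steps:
S(p, J) = 334 - J (S(p, J) = -(-334 + J) = 334 - J)
-173241 + S(-1*199, 193 - 1*(-152)) = -173241 + (334 - (193 - 1*(-152))) = -173241 + (334 - (193 + 152)) = -173241 + (334 - 1*345) = -173241 + (334 - 345) = -173241 - 11 = -173252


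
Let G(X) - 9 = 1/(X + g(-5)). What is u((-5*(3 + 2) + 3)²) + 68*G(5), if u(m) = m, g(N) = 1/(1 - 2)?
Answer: 1113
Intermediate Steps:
g(N) = -1 (g(N) = 1/(-1) = -1)
G(X) = 9 + 1/(-1 + X) (G(X) = 9 + 1/(X - 1) = 9 + 1/(-1 + X))
u((-5*(3 + 2) + 3)²) + 68*G(5) = (-5*(3 + 2) + 3)² + 68*((-8 + 9*5)/(-1 + 5)) = (-5*5 + 3)² + 68*((-8 + 45)/4) = (-25 + 3)² + 68*((¼)*37) = (-22)² + 68*(37/4) = 484 + 629 = 1113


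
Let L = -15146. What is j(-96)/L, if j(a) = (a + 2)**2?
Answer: -4418/7573 ≈ -0.58339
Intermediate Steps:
j(a) = (2 + a)**2
j(-96)/L = (2 - 96)**2/(-15146) = (-94)**2*(-1/15146) = 8836*(-1/15146) = -4418/7573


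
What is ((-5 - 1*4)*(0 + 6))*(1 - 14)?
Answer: 702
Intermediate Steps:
((-5 - 1*4)*(0 + 6))*(1 - 14) = ((-5 - 4)*6)*(-13) = -9*6*(-13) = -54*(-13) = 702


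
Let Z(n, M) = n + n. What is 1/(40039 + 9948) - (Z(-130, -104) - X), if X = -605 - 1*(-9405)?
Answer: 452882221/49987 ≈ 9060.0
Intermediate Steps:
Z(n, M) = 2*n
X = 8800 (X = -605 + 9405 = 8800)
1/(40039 + 9948) - (Z(-130, -104) - X) = 1/(40039 + 9948) - (2*(-130) - 1*8800) = 1/49987 - (-260 - 8800) = 1/49987 - 1*(-9060) = 1/49987 + 9060 = 452882221/49987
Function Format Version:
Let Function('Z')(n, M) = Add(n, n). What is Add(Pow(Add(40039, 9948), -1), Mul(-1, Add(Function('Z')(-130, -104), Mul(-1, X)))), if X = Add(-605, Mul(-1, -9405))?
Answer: Rational(452882221, 49987) ≈ 9060.0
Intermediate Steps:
Function('Z')(n, M) = Mul(2, n)
X = 8800 (X = Add(-605, 9405) = 8800)
Add(Pow(Add(40039, 9948), -1), Mul(-1, Add(Function('Z')(-130, -104), Mul(-1, X)))) = Add(Pow(Add(40039, 9948), -1), Mul(-1, Add(Mul(2, -130), Mul(-1, 8800)))) = Add(Pow(49987, -1), Mul(-1, Add(-260, -8800))) = Add(Rational(1, 49987), Mul(-1, -9060)) = Add(Rational(1, 49987), 9060) = Rational(452882221, 49987)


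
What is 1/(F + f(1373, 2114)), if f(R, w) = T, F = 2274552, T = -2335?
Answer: 1/2272217 ≈ 4.4010e-7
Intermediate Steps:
f(R, w) = -2335
1/(F + f(1373, 2114)) = 1/(2274552 - 2335) = 1/2272217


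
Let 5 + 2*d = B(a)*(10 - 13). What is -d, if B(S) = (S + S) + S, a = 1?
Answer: 7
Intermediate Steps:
B(S) = 3*S (B(S) = 2*S + S = 3*S)
d = -7 (d = -5/2 + ((3*1)*(10 - 13))/2 = -5/2 + (3*(-3))/2 = -5/2 + (½)*(-9) = -5/2 - 9/2 = -7)
-d = -1*(-7) = 7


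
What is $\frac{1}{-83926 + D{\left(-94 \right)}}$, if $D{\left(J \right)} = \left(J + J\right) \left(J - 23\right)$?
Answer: $- \frac{1}{61930} \approx -1.6147 \cdot 10^{-5}$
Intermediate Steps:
$D{\left(J \right)} = 2 J \left(-23 + J\right)$
$\frac{1}{-83926 + D{\left(-94 \right)}} = \frac{1}{-83926 + 2 \left(-94\right) \left(-23 - 94\right)} = \frac{1}{-83926 + 2 \left(-94\right) \left(-117\right)} = \frac{1}{-83926 + 21996} = \frac{1}{-61930} = - \frac{1}{61930}$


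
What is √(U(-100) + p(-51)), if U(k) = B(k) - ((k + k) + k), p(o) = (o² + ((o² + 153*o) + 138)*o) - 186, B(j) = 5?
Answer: 2*√65246 ≈ 510.87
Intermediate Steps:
p(o) = -186 + o² + o*(138 + o² + 153*o) (p(o) = (o² + (138 + o² + 153*o)*o) - 186 = (o² + o*(138 + o² + 153*o)) - 186 = -186 + o² + o*(138 + o² + 153*o))
U(k) = 5 - 3*k (U(k) = 5 - ((k + k) + k) = 5 - (2*k + k) = 5 - 3*k)
√(U(-100) + p(-51)) = √((5 - 3*(-100)) + (-186 + (-51)³ + 138*(-51) + 154*(-51)²)) = √((5 + 300) + (-186 - 132651 - 7038 + 154*2601)) = √(305 + (-186 - 132651 - 7038 + 400554)) = √(305 + 260679) = √260984 = 2*√65246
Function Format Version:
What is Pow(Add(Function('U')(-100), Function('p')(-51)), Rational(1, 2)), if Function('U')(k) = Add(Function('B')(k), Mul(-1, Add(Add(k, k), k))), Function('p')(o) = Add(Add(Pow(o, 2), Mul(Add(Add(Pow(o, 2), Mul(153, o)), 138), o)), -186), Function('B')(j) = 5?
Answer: Mul(2, Pow(65246, Rational(1, 2))) ≈ 510.87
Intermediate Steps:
Function('p')(o) = Add(-186, Pow(o, 2), Mul(o, Add(138, Pow(o, 2), Mul(153, o)))) (Function('p')(o) = Add(Add(Pow(o, 2), Mul(Add(138, Pow(o, 2), Mul(153, o)), o)), -186) = Add(Add(Pow(o, 2), Mul(o, Add(138, Pow(o, 2), Mul(153, o)))), -186) = Add(-186, Pow(o, 2), Mul(o, Add(138, Pow(o, 2), Mul(153, o)))))
Function('U')(k) = Add(5, Mul(-3, k)) (Function('U')(k) = Add(5, Mul(-1, Add(Add(k, k), k))) = Add(5, Mul(-1, Add(Mul(2, k), k))) = Add(5, Mul(-1, Mul(3, k))) = Add(5, Mul(-3, k)))
Pow(Add(Function('U')(-100), Function('p')(-51)), Rational(1, 2)) = Pow(Add(Add(5, Mul(-3, -100)), Add(-186, Pow(-51, 3), Mul(138, -51), Mul(154, Pow(-51, 2)))), Rational(1, 2)) = Pow(Add(Add(5, 300), Add(-186, -132651, -7038, Mul(154, 2601))), Rational(1, 2)) = Pow(Add(305, Add(-186, -132651, -7038, 400554)), Rational(1, 2)) = Pow(Add(305, 260679), Rational(1, 2)) = Pow(260984, Rational(1, 2)) = Mul(2, Pow(65246, Rational(1, 2)))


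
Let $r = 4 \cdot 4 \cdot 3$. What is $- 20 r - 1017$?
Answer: $-1977$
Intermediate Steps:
$r = 48$ ($r = 16 \cdot 3 = 48$)
$- 20 r - 1017 = \left(-20\right) 48 - 1017 = -960 - 1017 = -1977$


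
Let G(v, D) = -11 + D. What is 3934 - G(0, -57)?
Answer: 4002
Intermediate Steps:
3934 - G(0, -57) = 3934 - (-11 - 57) = 3934 - 1*(-68) = 3934 + 68 = 4002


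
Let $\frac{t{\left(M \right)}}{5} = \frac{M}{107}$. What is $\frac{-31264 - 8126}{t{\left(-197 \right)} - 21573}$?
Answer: $\frac{2107365}{1154648} \approx 1.8251$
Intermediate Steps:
$t{\left(M \right)} = \frac{5 M}{107}$ ($t{\left(M \right)} = 5 \frac{M}{107} = \frac{5 M}{107}$)
$\frac{-31264 - 8126}{t{\left(-197 \right)} - 21573} = \frac{-31264 - 8126}{\frac{5}{107} \left(-197\right) - 21573} = - \frac{39390}{- \frac{985}{107} - 21573} = - \frac{39390}{- \frac{2309296}{107}} = \left(-39390\right) \left(- \frac{107}{2309296}\right) = \frac{2107365}{1154648}$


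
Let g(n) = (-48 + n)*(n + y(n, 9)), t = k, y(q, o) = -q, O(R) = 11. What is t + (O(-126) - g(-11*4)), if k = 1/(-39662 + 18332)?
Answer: 234629/21330 ≈ 11.000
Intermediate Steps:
k = -1/21330 (k = 1/(-21330) = -1/21330 ≈ -4.6882e-5)
t = -1/21330 ≈ -4.6882e-5
g(n) = 0 (g(n) = (-48 + n)*(n - n) = (-48 + n)*0 = 0)
t + (O(-126) - g(-11*4)) = -1/21330 + (11 - 1*0) = -1/21330 + (11 + 0) = -1/21330 + 11 = 234629/21330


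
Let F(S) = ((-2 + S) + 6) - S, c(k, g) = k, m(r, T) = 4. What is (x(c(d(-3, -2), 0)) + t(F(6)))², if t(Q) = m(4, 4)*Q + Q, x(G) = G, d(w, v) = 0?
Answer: 400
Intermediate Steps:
F(S) = 4 (F(S) = (4 + S) - S = 4)
t(Q) = 5*Q (t(Q) = 4*Q + Q = 5*Q)
(x(c(d(-3, -2), 0)) + t(F(6)))² = (0 + 5*4)² = (0 + 20)² = 20² = 400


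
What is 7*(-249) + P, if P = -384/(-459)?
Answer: -266551/153 ≈ -1742.2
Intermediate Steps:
P = 128/153 (P = -384*(-1/459) = 128/153 ≈ 0.83660)
7*(-249) + P = 7*(-249) + 128/153 = -1743 + 128/153 = -266551/153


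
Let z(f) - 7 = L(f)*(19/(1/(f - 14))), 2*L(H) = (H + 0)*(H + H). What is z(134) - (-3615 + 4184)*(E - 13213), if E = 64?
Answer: 48421468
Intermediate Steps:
L(H) = H² (L(H) = ((H + 0)*(H + H))/2 = (H*(2*H))/2 = (2*H²)/2 = H²)
z(f) = 7 + f²*(-266 + 19*f) (z(f) = 7 + f²*(19/(1/(f - 14))) = 7 + f²*(19/(1/(-14 + f))) = 7 + f²*(19*(-14 + f)) = 7 + f²*(-266 + 19*f))
z(134) - (-3615 + 4184)*(E - 13213) = (7 - 266*134² + 19*134³) - (-3615 + 4184)*(64 - 13213) = (7 - 266*17956 + 19*2406104) - 569*(-13149) = (7 - 4776296 + 45715976) - 1*(-7481781) = 40939687 + 7481781 = 48421468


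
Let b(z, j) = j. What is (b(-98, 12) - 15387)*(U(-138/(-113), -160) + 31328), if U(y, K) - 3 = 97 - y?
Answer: -54600099750/113 ≈ -4.8319e+8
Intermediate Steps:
U(y, K) = 100 - y (U(y, K) = 3 + (97 - y) = 100 - y)
(b(-98, 12) - 15387)*(U(-138/(-113), -160) + 31328) = (12 - 15387)*((100 - (-138)/(-113)) + 31328) = -15375*((100 - (-138)*(-1)/113) + 31328) = -15375*((100 - 1*138/113) + 31328) = -15375*((100 - 138/113) + 31328) = -15375*(11162/113 + 31328) = -15375*3551226/113 = -54600099750/113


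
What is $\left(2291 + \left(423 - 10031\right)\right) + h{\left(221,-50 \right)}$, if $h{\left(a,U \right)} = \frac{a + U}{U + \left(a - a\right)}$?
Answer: $- \frac{366021}{50} \approx -7320.4$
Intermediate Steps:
$h{\left(a,U \right)} = \frac{U + a}{U}$ ($h{\left(a,U \right)} = \frac{U + a}{U + 0} = \frac{U + a}{U}$)
$\left(2291 + \left(423 - 10031\right)\right) + h{\left(221,-50 \right)} = \left(2291 + \left(423 - 10031\right)\right) + \frac{-50 + 221}{-50} = \left(2291 - 9608\right) - \frac{171}{50} = -7317 - \frac{171}{50} = - \frac{366021}{50}$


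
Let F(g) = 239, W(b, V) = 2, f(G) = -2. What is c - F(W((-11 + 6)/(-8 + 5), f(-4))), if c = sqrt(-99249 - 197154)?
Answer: -239 + I*sqrt(296403) ≈ -239.0 + 544.43*I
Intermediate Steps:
c = I*sqrt(296403) (c = sqrt(-296403) = I*sqrt(296403) ≈ 544.43*I)
c - F(W((-11 + 6)/(-8 + 5), f(-4))) = I*sqrt(296403) - 1*239 = I*sqrt(296403) - 239 = -239 + I*sqrt(296403)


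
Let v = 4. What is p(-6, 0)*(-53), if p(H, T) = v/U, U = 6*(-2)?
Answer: 53/3 ≈ 17.667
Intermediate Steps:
U = -12
p(H, T) = -⅓ (p(H, T) = 4/(-12) = 4*(-1/12) = -⅓)
p(-6, 0)*(-53) = -⅓*(-53) = 53/3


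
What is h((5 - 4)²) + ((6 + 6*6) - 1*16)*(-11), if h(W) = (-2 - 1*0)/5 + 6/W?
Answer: -1402/5 ≈ -280.40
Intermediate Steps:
h(W) = -⅖ + 6/W (h(W) = (-2 + 0)*(⅕) + 6/W = -2*⅕ + 6/W = -⅖ + 6/W)
h((5 - 4)²) + ((6 + 6*6) - 1*16)*(-11) = (-⅖ + 6/((5 - 4)²)) + ((6 + 6*6) - 1*16)*(-11) = (-⅖ + 6/(1²)) + ((6 + 36) - 16)*(-11) = (-⅖ + 6/1) + (42 - 16)*(-11) = (-⅖ + 6*1) + 26*(-11) = (-⅖ + 6) - 286 = 28/5 - 286 = -1402/5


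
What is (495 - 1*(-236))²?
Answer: 534361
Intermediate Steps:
(495 - 1*(-236))² = (495 + 236)² = 731² = 534361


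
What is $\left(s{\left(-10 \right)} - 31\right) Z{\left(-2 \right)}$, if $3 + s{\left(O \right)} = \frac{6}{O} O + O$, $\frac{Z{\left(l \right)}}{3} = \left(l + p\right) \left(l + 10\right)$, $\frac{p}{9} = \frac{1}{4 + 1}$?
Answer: $\frac{912}{5} \approx 182.4$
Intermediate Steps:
$p = \frac{9}{5}$ ($p = \frac{9}{4 + 1} = \frac{9}{5} \approx 1.8$)
$Z{\left(l \right)} = 3 \left(10 + l\right) \left(\frac{9}{5} + l\right)$ ($Z{\left(l \right)} = 3 \left(l + \frac{9}{5}\right) \left(l + 10\right) = 3 \left(\frac{9}{5} + l\right) \left(10 + l\right) = 3 \left(10 + l\right) \left(\frac{9}{5} + l\right)$)
$s{\left(O \right)} = 3 + O$ ($s{\left(O \right)} = -3 + \left(\frac{6}{O} O + O\right) = -3 + \left(6 + O\right) = 3 + O$)
$\left(s{\left(-10 \right)} - 31\right) Z{\left(-2 \right)} = \left(\left(3 - 10\right) - 31\right) \left(54 + 3 \left(-2\right)^{2} + \frac{177}{5} \left(-2\right)\right) = \left(-7 - 31\right) \left(54 + 3 \cdot 4 - \frac{354}{5}\right) = - 38 \left(54 + 12 - \frac{354}{5}\right) = \left(-38\right) \left(- \frac{24}{5}\right) = \frac{912}{5}$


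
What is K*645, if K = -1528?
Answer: -985560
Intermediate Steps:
K*645 = -1528*645 = -985560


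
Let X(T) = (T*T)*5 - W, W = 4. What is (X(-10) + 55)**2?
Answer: 303601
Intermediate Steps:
X(T) = -4 + 5*T**2 (X(T) = (T*T)*5 - 1*4 = T**2*5 - 4 = 5*T**2 - 4 = -4 + 5*T**2)
(X(-10) + 55)**2 = ((-4 + 5*(-10)**2) + 55)**2 = ((-4 + 5*100) + 55)**2 = ((-4 + 500) + 55)**2 = (496 + 55)**2 = 551**2 = 303601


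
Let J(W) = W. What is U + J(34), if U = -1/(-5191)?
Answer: 176495/5191 ≈ 34.000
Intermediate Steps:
U = 1/5191 (U = -1*(-1/5191) = 1/5191 ≈ 0.00019264)
U + J(34) = 1/5191 + 34 = 176495/5191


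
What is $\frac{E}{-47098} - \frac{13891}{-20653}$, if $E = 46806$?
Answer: $- \frac{156223000}{486357497} \approx -0.32121$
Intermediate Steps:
$\frac{E}{-47098} - \frac{13891}{-20653} = \frac{46806}{-47098} - \frac{13891}{-20653} = 46806 \left(- \frac{1}{47098}\right) - - \frac{13891}{20653} = - \frac{23403}{23549} + \frac{13891}{20653} = - \frac{156223000}{486357497}$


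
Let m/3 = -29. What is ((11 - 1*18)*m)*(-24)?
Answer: -14616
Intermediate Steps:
m = -87 (m = 3*(-29) = -87)
((11 - 1*18)*m)*(-24) = ((11 - 1*18)*(-87))*(-24) = ((11 - 18)*(-87))*(-24) = -7*(-87)*(-24) = 609*(-24) = -14616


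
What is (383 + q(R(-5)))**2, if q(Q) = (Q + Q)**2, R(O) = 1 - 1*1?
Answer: 146689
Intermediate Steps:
R(O) = 0 (R(O) = 1 - 1 = 0)
q(Q) = 4*Q**2 (q(Q) = (2*Q)**2 = 4*Q**2)
(383 + q(R(-5)))**2 = (383 + 4*0**2)**2 = (383 + 4*0)**2 = (383 + 0)**2 = 383**2 = 146689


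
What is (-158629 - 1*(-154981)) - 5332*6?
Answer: -35640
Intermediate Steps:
(-158629 - 1*(-154981)) - 5332*6 = (-158629 + 154981) - 31992 = -3648 - 31992 = -35640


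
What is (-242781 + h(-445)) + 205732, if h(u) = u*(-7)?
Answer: -33934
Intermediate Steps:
h(u) = -7*u
(-242781 + h(-445)) + 205732 = (-242781 - 7*(-445)) + 205732 = (-242781 + 3115) + 205732 = -239666 + 205732 = -33934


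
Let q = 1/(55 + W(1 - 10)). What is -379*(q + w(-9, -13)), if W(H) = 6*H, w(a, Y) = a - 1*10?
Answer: 6822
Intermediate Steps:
w(a, Y) = -10 + a (w(a, Y) = a - 10 = -10 + a)
q = 1 (q = 1/(55 + 6*(1 - 10)) = 1/(55 + 6*(-9)) = 1/(55 - 54) = 1/1 = 1)
-379*(q + w(-9, -13)) = -379*(1 + (-10 - 9)) = -379*(1 - 19) = -379*(-18) = 6822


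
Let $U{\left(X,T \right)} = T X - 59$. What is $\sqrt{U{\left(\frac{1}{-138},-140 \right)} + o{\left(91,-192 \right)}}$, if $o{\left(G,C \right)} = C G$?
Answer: $\frac{i \sqrt{83460261}}{69} \approx 132.4 i$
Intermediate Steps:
$U{\left(X,T \right)} = -59 + T X$
$\sqrt{U{\left(\frac{1}{-138},-140 \right)} + o{\left(91,-192 \right)}} = \sqrt{\left(-59 - \frac{140}{-138}\right) - 17472} = \sqrt{\left(-59 - - \frac{70}{69}\right) - 17472} = \sqrt{\left(-59 + \frac{70}{69}\right) - 17472} = \sqrt{- \frac{4001}{69} - 17472} = \sqrt{- \frac{1209569}{69}} = \frac{i \sqrt{83460261}}{69}$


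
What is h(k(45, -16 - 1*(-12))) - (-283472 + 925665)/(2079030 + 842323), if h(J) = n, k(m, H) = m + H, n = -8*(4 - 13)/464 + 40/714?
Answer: -522171589/60489535218 ≈ -0.0086324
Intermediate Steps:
n = 4373/20706 (n = -8*(-9)*(1/464) + 40*(1/714) = 72*(1/464) + 20/357 = 9/58 + 20/357 = 4373/20706 ≈ 0.21119)
k(m, H) = H + m
h(J) = 4373/20706
h(k(45, -16 - 1*(-12))) - (-283472 + 925665)/(2079030 + 842323) = 4373/20706 - (-283472 + 925665)/(2079030 + 842323) = 4373/20706 - 642193/2921353 = -522171589/60489535218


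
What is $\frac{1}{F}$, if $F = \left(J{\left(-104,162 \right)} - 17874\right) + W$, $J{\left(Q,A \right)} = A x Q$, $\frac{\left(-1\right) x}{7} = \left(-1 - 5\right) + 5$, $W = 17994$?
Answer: $- \frac{1}{117816} \approx -8.4878 \cdot 10^{-6}$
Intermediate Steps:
$x = 7$ ($x = - 7 \left(\left(-1 - 5\right) + 5\right) = - 7 \left(-6 + 5\right) = \left(-7\right) \left(-1\right) = 7$)
$J{\left(Q,A \right)} = 7 A Q$ ($J{\left(Q,A \right)} = A 7 Q = 7 A Q$)
$F = -117816$ ($F = \left(7 \cdot 162 \left(-104\right) - 17874\right) + 17994 = \left(-117936 - 17874\right) + 17994 = -135810 + 17994 = -117816$)
$\frac{1}{F} = \frac{1}{-117816} = - \frac{1}{117816}$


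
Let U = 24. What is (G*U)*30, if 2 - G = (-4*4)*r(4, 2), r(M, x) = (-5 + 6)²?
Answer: 12960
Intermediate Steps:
r(M, x) = 1 (r(M, x) = 1² = 1)
G = 18 (G = 2 - (-4*4) = 2 - (-16) = 2 - 1*(-16) = 2 + 16 = 18)
(G*U)*30 = (18*24)*30 = 432*30 = 12960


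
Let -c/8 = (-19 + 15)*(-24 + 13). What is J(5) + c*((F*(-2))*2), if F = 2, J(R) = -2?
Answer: 2814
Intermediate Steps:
c = -352 (c = -8*(-19 + 15)*(-24 + 13) = -(-32)*(-11) = -8*44 = -352)
J(5) + c*((F*(-2))*2) = -2 - 352*2*(-2)*2 = -2 - (-1408)*2 = -2 - 352*(-8) = -2 + 2816 = 2814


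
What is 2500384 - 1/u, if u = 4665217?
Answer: 11664833943327/4665217 ≈ 2.5004e+6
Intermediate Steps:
2500384 - 1/u = 2500384 - 1/4665217 = 11664833943327/4665217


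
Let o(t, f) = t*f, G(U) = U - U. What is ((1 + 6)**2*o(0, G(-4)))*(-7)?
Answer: 0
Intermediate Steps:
G(U) = 0
o(t, f) = f*t
((1 + 6)**2*o(0, G(-4)))*(-7) = ((1 + 6)**2*(0*0))*(-7) = (7**2*0)*(-7) = (49*0)*(-7) = 0*(-7) = 0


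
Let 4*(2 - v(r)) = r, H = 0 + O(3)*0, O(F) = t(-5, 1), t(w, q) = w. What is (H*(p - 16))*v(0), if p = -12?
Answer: 0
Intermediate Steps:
O(F) = -5
H = 0 (H = 0 - 5*0 = 0 + 0 = 0)
v(r) = 2 - r/4
(H*(p - 16))*v(0) = (0*(-12 - 16))*(2 - ¼*0) = (0*(-28))*(2 + 0) = 0*2 = 0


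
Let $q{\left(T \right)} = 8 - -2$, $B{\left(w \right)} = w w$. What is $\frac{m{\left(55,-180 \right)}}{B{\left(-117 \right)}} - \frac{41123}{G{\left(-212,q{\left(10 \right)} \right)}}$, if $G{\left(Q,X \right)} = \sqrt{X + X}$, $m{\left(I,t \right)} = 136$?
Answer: $\frac{136}{13689} - \frac{41123 \sqrt{5}}{10} \approx -9195.4$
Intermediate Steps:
$B{\left(w \right)} = w^{2}$
$q{\left(T \right)} = 10$ ($q{\left(T \right)} = 8 + 2 = 10$)
$G{\left(Q,X \right)} = \sqrt{2} \sqrt{X}$ ($G{\left(Q,X \right)} = \sqrt{2 X} = \sqrt{2} \sqrt{X}$)
$\frac{m{\left(55,-180 \right)}}{B{\left(-117 \right)}} - \frac{41123}{G{\left(-212,q{\left(10 \right)} \right)}} = \frac{136}{\left(-117\right)^{2}} - \frac{41123}{\sqrt{2} \sqrt{10}} = \frac{136}{13689} - \frac{41123}{2 \sqrt{5}} = 136 \cdot \frac{1}{13689} - 41123 \frac{\sqrt{5}}{10} = \frac{136}{13689} - \frac{41123 \sqrt{5}}{10}$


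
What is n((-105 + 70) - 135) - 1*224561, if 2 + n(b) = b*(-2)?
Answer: -224223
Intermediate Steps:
n(b) = -2 - 2*b (n(b) = -2 + b*(-2) = -2 - 2*b)
n((-105 + 70) - 135) - 1*224561 = (-2 - 2*((-105 + 70) - 135)) - 1*224561 = (-2 - 2*(-35 - 135)) - 224561 = (-2 - 2*(-170)) - 224561 = (-2 + 340) - 224561 = 338 - 224561 = -224223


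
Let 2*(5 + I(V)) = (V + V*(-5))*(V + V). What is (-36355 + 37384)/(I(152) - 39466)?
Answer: -147/18841 ≈ -0.0078021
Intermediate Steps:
I(V) = -5 - 4*V² (I(V) = -5 + ((V + V*(-5))*(V + V))/2 = -5 + ((V - 5*V)*(2*V))/2 = -5 + ((-4*V)*(2*V))/2 = -5 + (-8*V²)/2 = -5 - 4*V²)
(-36355 + 37384)/(I(152) - 39466) = (-36355 + 37384)/((-5 - 4*152²) - 39466) = 1029/((-5 - 4*23104) - 39466) = 1029/((-5 - 92416) - 39466) = 1029/(-92421 - 39466) = 1029/(-131887) = 1029*(-1/131887) = -147/18841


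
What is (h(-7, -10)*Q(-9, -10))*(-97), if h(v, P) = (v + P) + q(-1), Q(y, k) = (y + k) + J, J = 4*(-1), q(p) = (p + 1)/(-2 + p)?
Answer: -37927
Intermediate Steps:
q(p) = (1 + p)/(-2 + p)
J = -4
Q(y, k) = -4 + k + y (Q(y, k) = (y + k) - 4 = (k + y) - 4 = -4 + k + y)
h(v, P) = P + v (h(v, P) = (v + P) + (1 - 1)/(-2 - 1) = (P + v) + 0/(-3) = (P + v) - ⅓*0 = (P + v) + 0 = P + v)
(h(-7, -10)*Q(-9, -10))*(-97) = ((-10 - 7)*(-4 - 10 - 9))*(-97) = -17*(-23)*(-97) = 391*(-97) = -37927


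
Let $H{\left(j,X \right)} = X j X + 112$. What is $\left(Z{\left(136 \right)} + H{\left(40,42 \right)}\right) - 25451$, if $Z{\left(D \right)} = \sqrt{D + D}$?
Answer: $45221 + 4 \sqrt{17} \approx 45238.0$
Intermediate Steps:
$Z{\left(D \right)} = \sqrt{2} \sqrt{D}$ ($Z{\left(D \right)} = \sqrt{2 D} = \sqrt{2} \sqrt{D}$)
$H{\left(j,X \right)} = 112 + j X^{2}$ ($H{\left(j,X \right)} = j X^{2} + 112 = 112 + j X^{2}$)
$\left(Z{\left(136 \right)} + H{\left(40,42 \right)}\right) - 25451 = \left(\sqrt{2} \sqrt{136} + \left(112 + 40 \cdot 42^{2}\right)\right) - 25451 = \left(\sqrt{2} \cdot 2 \sqrt{34} + \left(112 + 40 \cdot 1764\right)\right) - 25451 = \left(4 \sqrt{17} + \left(112 + 70560\right)\right) - 25451 = \left(4 \sqrt{17} + 70672\right) - 25451 = \left(70672 + 4 \sqrt{17}\right) - 25451 = 45221 + 4 \sqrt{17}$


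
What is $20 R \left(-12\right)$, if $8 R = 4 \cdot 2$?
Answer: $-240$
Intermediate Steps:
$R = 1$ ($R = \frac{4 \cdot 2}{8} = \frac{1}{8} \cdot 8 = 1$)
$20 R \left(-12\right) = 20 \cdot 1 \left(-12\right) = 20 \left(-12\right) = -240$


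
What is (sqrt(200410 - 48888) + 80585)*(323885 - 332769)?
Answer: -715917140 - 8884*sqrt(151522) ≈ -7.1938e+8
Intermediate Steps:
(sqrt(200410 - 48888) + 80585)*(323885 - 332769) = (sqrt(151522) + 80585)*(-8884) = (80585 + sqrt(151522))*(-8884) = -715917140 - 8884*sqrt(151522)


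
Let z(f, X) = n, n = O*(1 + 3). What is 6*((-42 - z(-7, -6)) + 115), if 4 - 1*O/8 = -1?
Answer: -522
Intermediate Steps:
O = 40 (O = 32 - 8*(-1) = 32 + 8 = 40)
n = 160 (n = 40*(1 + 3) = 40*4 = 160)
z(f, X) = 160
6*((-42 - z(-7, -6)) + 115) = 6*((-42 - 1*160) + 115) = 6*((-42 - 160) + 115) = 6*(-202 + 115) = 6*(-87) = -522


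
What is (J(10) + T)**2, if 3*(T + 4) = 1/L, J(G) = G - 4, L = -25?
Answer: 22201/5625 ≈ 3.9468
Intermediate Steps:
J(G) = -4 + G
T = -301/75 (T = -4 + (1/3)/(-25) = -4 + (1/3)*(-1/25) = -4 - 1/75 = -301/75 ≈ -4.0133)
(J(10) + T)**2 = ((-4 + 10) - 301/75)**2 = (6 - 301/75)**2 = (149/75)**2 = 22201/5625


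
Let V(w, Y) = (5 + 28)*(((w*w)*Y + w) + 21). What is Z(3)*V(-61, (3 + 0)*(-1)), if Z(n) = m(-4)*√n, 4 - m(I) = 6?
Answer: 739398*√3 ≈ 1.2807e+6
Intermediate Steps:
m(I) = -2 (m(I) = 4 - 1*6 = 4 - 6 = -2)
Z(n) = -2*√n
V(w, Y) = 693 + 33*w + 33*Y*w² (V(w, Y) = 33*((w²*Y + w) + 21) = 33*((Y*w² + w) + 21) = 33*((w + Y*w²) + 21) = 33*(21 + w + Y*w²) = 693 + 33*w + 33*Y*w²)
Z(3)*V(-61, (3 + 0)*(-1)) = (-2*√3)*(693 + 33*(-61) + 33*((3 + 0)*(-1))*(-61)²) = (-2*√3)*(693 - 2013 + 33*(3*(-1))*3721) = (-2*√3)*(693 - 2013 + 33*(-3)*3721) = (-2*√3)*(693 - 2013 - 368379) = -2*√3*(-369699) = 739398*√3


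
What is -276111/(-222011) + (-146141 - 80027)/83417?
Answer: -27179432561/18519491587 ≈ -1.4676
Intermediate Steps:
-276111/(-222011) + (-146141 - 80027)/83417 = -276111*(-1/222011) - 226168*1/83417 = 276111/222011 - 226168/83417 = -27179432561/18519491587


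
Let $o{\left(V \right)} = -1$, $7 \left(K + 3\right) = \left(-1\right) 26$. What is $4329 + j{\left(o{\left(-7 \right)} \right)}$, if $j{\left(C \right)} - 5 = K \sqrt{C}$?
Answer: $4334 - \frac{47 i}{7} \approx 4334.0 - 6.7143 i$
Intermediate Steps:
$K = - \frac{47}{7}$ ($K = -3 + \frac{\left(-1\right) 26}{7} = -3 + \frac{1}{7} \left(-26\right) = -3 - \frac{26}{7} = - \frac{47}{7} \approx -6.7143$)
$j{\left(C \right)} = 5 - \frac{47 \sqrt{C}}{7}$
$4329 + j{\left(o{\left(-7 \right)} \right)} = 4329 + \left(5 - \frac{47 \sqrt{-1}}{7}\right) = 4329 + \left(5 - \frac{47 i}{7}\right) = 4334 - \frac{47 i}{7}$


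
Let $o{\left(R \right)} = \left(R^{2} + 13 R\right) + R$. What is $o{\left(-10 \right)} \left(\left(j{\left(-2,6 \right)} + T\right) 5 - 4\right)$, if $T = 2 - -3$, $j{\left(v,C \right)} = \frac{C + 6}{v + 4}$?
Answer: $-2040$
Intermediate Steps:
$j{\left(v,C \right)} = \frac{6 + C}{4 + v}$
$T = 5$ ($T = 2 + 3 = 5$)
$o{\left(R \right)} = R^{2} + 14 R$
$o{\left(-10 \right)} \left(\left(j{\left(-2,6 \right)} + T\right) 5 - 4\right) = - 10 \left(14 - 10\right) \left(\left(\frac{6 + 6}{4 - 2} + 5\right) 5 - 4\right) = \left(-10\right) 4 \left(\left(\frac{1}{2} \cdot 12 + 5\right) 5 - 4\right) = - 40 \left(\left(\frac{1}{2} \cdot 12 + 5\right) 5 - 4\right) = - 40 \left(\left(6 + 5\right) 5 - 4\right) = - 40 \left(11 \cdot 5 - 4\right) = - 40 \left(55 - 4\right) = \left(-40\right) 51 = -2040$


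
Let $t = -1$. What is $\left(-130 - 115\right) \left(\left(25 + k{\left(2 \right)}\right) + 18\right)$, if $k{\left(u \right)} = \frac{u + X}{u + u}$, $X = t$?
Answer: $- \frac{42385}{4} \approx -10596.0$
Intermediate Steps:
$X = -1$
$k{\left(u \right)} = \frac{-1 + u}{2 u}$ ($k{\left(u \right)} = \frac{u - 1}{u + u} = \frac{-1 + u}{2 u}$)
$\left(-130 - 115\right) \left(\left(25 + k{\left(2 \right)}\right) + 18\right) = \left(-130 - 115\right) \left(\left(25 + \frac{-1 + 2}{2 \cdot 2}\right) + 18\right) = - 245 \left(\left(25 + \frac{1}{2} \cdot \frac{1}{2} \cdot 1\right) + 18\right) = - 245 \left(\left(25 + \frac{1}{4}\right) + 18\right) = - 245 \left(\frac{101}{4} + 18\right) = \left(-245\right) \frac{173}{4} = - \frac{42385}{4}$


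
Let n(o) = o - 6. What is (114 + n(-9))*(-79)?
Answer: -7821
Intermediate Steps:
n(o) = -6 + o
(114 + n(-9))*(-79) = (114 + (-6 - 9))*(-79) = (114 - 15)*(-79) = 99*(-79) = -7821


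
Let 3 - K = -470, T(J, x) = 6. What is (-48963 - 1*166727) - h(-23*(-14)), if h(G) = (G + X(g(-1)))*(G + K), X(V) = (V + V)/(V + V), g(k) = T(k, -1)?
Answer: -472475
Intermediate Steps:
g(k) = 6
K = 473 (K = 3 - 1*(-470) = 3 + 470 = 473)
X(V) = 1 (X(V) = (2*V)/((2*V)) = (2*V)*(1/(2*V)) = 1)
h(G) = (1 + G)*(473 + G) (h(G) = (G + 1)*(G + 473) = (1 + G)*(473 + G))
(-48963 - 1*166727) - h(-23*(-14)) = (-48963 - 1*166727) - (473 + (-23*(-14))² + 474*(-23*(-14))) = (-48963 - 166727) - (473 + 322² + 474*322) = -215690 - (473 + 103684 + 152628) = -215690 - 1*256785 = -215690 - 256785 = -472475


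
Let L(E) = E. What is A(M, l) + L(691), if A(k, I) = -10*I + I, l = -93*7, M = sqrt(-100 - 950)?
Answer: 6550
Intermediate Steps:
M = 5*I*sqrt(42) (M = sqrt(-1050) = 5*I*sqrt(42) ≈ 32.404*I)
l = -651
A(k, I) = -9*I
A(M, l) + L(691) = -9*(-651) + 691 = 5859 + 691 = 6550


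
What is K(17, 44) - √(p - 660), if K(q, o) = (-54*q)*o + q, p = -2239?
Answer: -40375 - I*√2899 ≈ -40375.0 - 53.842*I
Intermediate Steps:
K(q, o) = q - 54*o*q (K(q, o) = -54*o*q + q = q - 54*o*q)
K(17, 44) - √(p - 660) = 17*(1 - 54*44) - √(-2239 - 660) = 17*(1 - 2376) - √(-2899) = 17*(-2375) - I*√2899 = -40375 - I*√2899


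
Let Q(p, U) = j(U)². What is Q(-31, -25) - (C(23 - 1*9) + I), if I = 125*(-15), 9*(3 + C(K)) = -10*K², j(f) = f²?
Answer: 3534487/9 ≈ 3.9272e+5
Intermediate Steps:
Q(p, U) = U⁴ (Q(p, U) = (U²)² = U⁴)
C(K) = -3 - 10*K²/9 (C(K) = -3 + (-10*K²)/9 = -3 - 10*K²/9)
I = -1875
Q(-31, -25) - (C(23 - 1*9) + I) = (-25)⁴ - ((-3 - 10*(23 - 1*9)²/9) - 1875) = 390625 - ((-3 - 10*(23 - 9)²/9) - 1875) = 390625 - ((-3 - 10/9*14²) - 1875) = 390625 - ((-3 - 10/9*196) - 1875) = 390625 - ((-3 - 1960/9) - 1875) = 390625 - (-1987/9 - 1875) = 390625 - 1*(-18862/9) = 390625 + 18862/9 = 3534487/9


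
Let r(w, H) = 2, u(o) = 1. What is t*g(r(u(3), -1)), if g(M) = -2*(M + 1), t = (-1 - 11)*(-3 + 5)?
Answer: 144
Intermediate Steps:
t = -24 (t = -12*2 = -24)
g(M) = -2 - 2*M (g(M) = -2*(1 + M) = -2 - 2*M)
t*g(r(u(3), -1)) = -24*(-2 - 2*2) = -24*(-2 - 4) = -24*(-6) = 144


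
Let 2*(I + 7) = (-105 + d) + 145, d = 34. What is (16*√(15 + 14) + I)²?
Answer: 8324 + 960*√29 ≈ 13494.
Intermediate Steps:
I = 30 (I = -7 + ((-105 + 34) + 145)/2 = -7 + (-71 + 145)/2 = -7 + (½)*74 = -7 + 37 = 30)
(16*√(15 + 14) + I)² = (16*√(15 + 14) + 30)² = (16*√29 + 30)² = (30 + 16*√29)²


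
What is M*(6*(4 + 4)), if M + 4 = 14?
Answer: 480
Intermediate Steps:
M = 10 (M = -4 + 14 = 10)
M*(6*(4 + 4)) = 10*(6*(4 + 4)) = 10*(6*8) = 10*48 = 480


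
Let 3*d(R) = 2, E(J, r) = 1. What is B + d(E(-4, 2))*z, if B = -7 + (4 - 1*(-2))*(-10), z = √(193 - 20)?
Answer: -67 + 2*√173/3 ≈ -58.231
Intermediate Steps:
d(R) = ⅔ (d(R) = (⅓)*2 = ⅔)
z = √173 ≈ 13.153
B = -67 (B = -7 + (4 + 2)*(-10) = -7 + 6*(-10) = -7 - 60 = -67)
B + d(E(-4, 2))*z = -67 + 2*√173/3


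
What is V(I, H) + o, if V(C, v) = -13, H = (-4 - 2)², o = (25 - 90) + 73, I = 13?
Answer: -5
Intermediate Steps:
o = 8 (o = -65 + 73 = 8)
H = 36 (H = (-6)² = 36)
V(I, H) + o = -13 + 8 = -5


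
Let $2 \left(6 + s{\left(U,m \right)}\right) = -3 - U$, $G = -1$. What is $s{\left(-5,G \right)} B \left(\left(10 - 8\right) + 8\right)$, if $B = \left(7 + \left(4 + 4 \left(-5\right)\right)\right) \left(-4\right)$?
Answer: $-1800$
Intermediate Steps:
$B = 36$ ($B = \left(7 + \left(4 - 20\right)\right) \left(-4\right) = \left(7 - 16\right) \left(-4\right) = \left(-9\right) \left(-4\right) = 36$)
$s{\left(U,m \right)} = - \frac{15}{2} - \frac{U}{2}$ ($s{\left(U,m \right)} = -6 + \frac{-3 - U}{2} = -6 - \left(\frac{3}{2} + \frac{U}{2}\right) = - \frac{15}{2} - \frac{U}{2}$)
$s{\left(-5,G \right)} B \left(\left(10 - 8\right) + 8\right) = \left(- \frac{15}{2} - - \frac{5}{2}\right) 36 \left(\left(10 - 8\right) + 8\right) = \left(- \frac{15}{2} + \frac{5}{2}\right) 36 \left(2 + 8\right) = \left(-5\right) 36 \cdot 10 = \left(-180\right) 10 = -1800$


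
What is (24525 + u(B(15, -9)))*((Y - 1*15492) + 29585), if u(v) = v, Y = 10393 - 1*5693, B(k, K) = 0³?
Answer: 460898325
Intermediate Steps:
B(k, K) = 0
Y = 4700 (Y = 10393 - 5693 = 4700)
(24525 + u(B(15, -9)))*((Y - 1*15492) + 29585) = (24525 + 0)*((4700 - 1*15492) + 29585) = 24525*((4700 - 15492) + 29585) = 24525*(-10792 + 29585) = 24525*18793 = 460898325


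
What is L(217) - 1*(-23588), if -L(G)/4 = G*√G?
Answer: 23588 - 868*√217 ≈ 10802.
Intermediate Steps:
L(G) = -4*G^(3/2) (L(G) = -4*G*√G = -4*G^(3/2))
L(217) - 1*(-23588) = -868*√217 - 1*(-23588) = -868*√217 + 23588 = 23588 - 868*√217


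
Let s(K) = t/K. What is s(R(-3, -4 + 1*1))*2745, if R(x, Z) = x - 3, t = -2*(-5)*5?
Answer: -22875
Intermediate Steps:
t = 50 (t = 10*5 = 50)
R(x, Z) = -3 + x
s(K) = 50/K
s(R(-3, -4 + 1*1))*2745 = (50/(-3 - 3))*2745 = (50/(-6))*2745 = (50*(-1/6))*2745 = -25/3*2745 = -22875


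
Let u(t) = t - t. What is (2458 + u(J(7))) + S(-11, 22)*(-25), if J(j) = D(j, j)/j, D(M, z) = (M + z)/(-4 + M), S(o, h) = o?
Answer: 2733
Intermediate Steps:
D(M, z) = (M + z)/(-4 + M)
J(j) = 2/(-4 + j) (J(j) = ((j + j)/(-4 + j))/j = ((2*j)/(-4 + j))/j = (2*j/(-4 + j))/j = 2/(-4 + j))
u(t) = 0
(2458 + u(J(7))) + S(-11, 22)*(-25) = (2458 + 0) - 11*(-25) = 2458 + 275 = 2733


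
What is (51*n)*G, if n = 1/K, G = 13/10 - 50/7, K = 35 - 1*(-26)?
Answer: -20859/4270 ≈ -4.8850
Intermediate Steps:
K = 61 (K = 35 + 26 = 61)
G = -409/70 (G = 13*(⅒) - 50*⅐ = 13/10 - 50/7 = -409/70 ≈ -5.8429)
n = 1/61 ≈ 0.016393
(51*n)*G = (51*(1/61))*(-409/70) = (51/61)*(-409/70) = -20859/4270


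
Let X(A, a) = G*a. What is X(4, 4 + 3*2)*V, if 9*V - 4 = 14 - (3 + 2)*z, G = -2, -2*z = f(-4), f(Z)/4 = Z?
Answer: 440/9 ≈ 48.889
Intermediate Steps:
f(Z) = 4*Z
z = 8 (z = -2*(-4) = -1/2*(-16) = 8)
V = -22/9 (V = 4/9 + (14 - (3 + 2)*8)/9 = 4/9 + (14 - 5*8)/9 = 4/9 + (14 - 1*40)/9 = 4/9 + (14 - 40)/9 = 4/9 + (1/9)*(-26) = 4/9 - 26/9 = -22/9 ≈ -2.4444)
X(A, a) = -2*a
X(4, 4 + 3*2)*V = -2*(4 + 3*2)*(-22/9) = -2*(4 + 6)*(-22/9) = -2*10*(-22/9) = -20*(-22/9) = 440/9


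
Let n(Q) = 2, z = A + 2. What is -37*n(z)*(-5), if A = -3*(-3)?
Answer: 370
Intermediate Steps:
A = 9
z = 11 (z = 9 + 2 = 11)
-37*n(z)*(-5) = -37*2*(-5) = -74*(-5) = 370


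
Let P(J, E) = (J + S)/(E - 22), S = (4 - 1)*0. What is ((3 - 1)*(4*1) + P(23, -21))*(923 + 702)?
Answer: 521625/43 ≈ 12131.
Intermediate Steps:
S = 0 (S = 3*0 = 0)
P(J, E) = J/(-22 + E) (P(J, E) = (J + 0)/(E - 22) = J/(-22 + E))
((3 - 1)*(4*1) + P(23, -21))*(923 + 702) = ((3 - 1)*(4*1) + 23/(-22 - 21))*(923 + 702) = (2*4 + 23/(-43))*1625 = (8 + 23*(-1/43))*1625 = (8 - 23/43)*1625 = (321/43)*1625 = 521625/43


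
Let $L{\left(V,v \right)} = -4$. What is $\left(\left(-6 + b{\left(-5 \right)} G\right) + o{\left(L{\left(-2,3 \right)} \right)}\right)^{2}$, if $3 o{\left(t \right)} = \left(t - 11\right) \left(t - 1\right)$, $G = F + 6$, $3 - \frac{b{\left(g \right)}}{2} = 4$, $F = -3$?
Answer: $169$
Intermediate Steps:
$b{\left(g \right)} = -2$ ($b{\left(g \right)} = 6 - 8 = -2$)
$G = 3$ ($G = -3 + 6 = 3$)
$o{\left(t \right)} = \frac{\left(-1 + t\right) \left(-11 + t\right)}{3}$ ($o{\left(t \right)} = \frac{\left(t - 11\right) \left(t - 1\right)}{3} = \frac{\left(-11 + t\right) \left(-1 + t\right)}{3} = \frac{\left(-1 + t\right) \left(-11 + t\right)}{3}$)
$\left(\left(-6 + b{\left(-5 \right)} G\right) + o{\left(L{\left(-2,3 \right)} \right)}\right)^{2} = \left(\left(-6 - 6\right) + \left(\frac{11}{3} - -16 + \frac{\left(-4\right)^{2}}{3}\right)\right)^{2} = \left(\left(-6 - 6\right) + \left(\frac{11}{3} + 16 + \frac{1}{3} \cdot 16\right)\right)^{2} = \left(-12 + \left(\frac{11}{3} + 16 + \frac{16}{3}\right)\right)^{2} = \left(-12 + 25\right)^{2} = 13^{2} = 169$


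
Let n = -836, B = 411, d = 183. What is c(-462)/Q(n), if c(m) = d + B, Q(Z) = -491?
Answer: -594/491 ≈ -1.2098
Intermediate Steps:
c(m) = 594 (c(m) = 183 + 411 = 594)
c(-462)/Q(n) = 594/(-491) = 594*(-1/491) = -594/491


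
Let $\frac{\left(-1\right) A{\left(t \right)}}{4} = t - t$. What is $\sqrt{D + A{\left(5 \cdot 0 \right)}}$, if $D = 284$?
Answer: $2 \sqrt{71} \approx 16.852$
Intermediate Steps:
$A{\left(t \right)} = 0$ ($A{\left(t \right)} = - 4 \left(t - t\right) = \left(-4\right) 0 = 0$)
$\sqrt{D + A{\left(5 \cdot 0 \right)}} = \sqrt{284 + 0} = \sqrt{284} = 2 \sqrt{71}$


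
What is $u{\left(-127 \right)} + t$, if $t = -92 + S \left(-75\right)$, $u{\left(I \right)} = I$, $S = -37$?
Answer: $2556$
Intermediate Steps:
$t = 2683$ ($t = -92 - -2775 = -92 + 2775 = 2683$)
$u{\left(-127 \right)} + t = -127 + 2683 = 2556$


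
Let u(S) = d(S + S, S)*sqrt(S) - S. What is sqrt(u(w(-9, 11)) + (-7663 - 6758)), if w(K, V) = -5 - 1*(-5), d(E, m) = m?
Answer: I*sqrt(14421) ≈ 120.09*I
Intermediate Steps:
w(K, V) = 0 (w(K, V) = -5 + 5 = 0)
u(S) = S**(3/2) - S (u(S) = S*sqrt(S) - S = S**(3/2) - S)
sqrt(u(w(-9, 11)) + (-7663 - 6758)) = sqrt((0**(3/2) - 1*0) + (-7663 - 6758)) = sqrt((0 + 0) - 14421) = sqrt(0 - 14421) = sqrt(-14421) = I*sqrt(14421)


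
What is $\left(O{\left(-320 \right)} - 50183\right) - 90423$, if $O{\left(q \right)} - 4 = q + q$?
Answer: $-141242$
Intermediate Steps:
$O{\left(q \right)} = 4 + 2 q$ ($O{\left(q \right)} = 4 + \left(q + q\right) = 4 + 2 q$)
$\left(O{\left(-320 \right)} - 50183\right) - 90423 = \left(\left(4 + 2 \left(-320\right)\right) - 50183\right) - 90423 = \left(\left(4 - 640\right) - 50183\right) - 90423 = \left(-636 - 50183\right) - 90423 = -50819 - 90423 = -141242$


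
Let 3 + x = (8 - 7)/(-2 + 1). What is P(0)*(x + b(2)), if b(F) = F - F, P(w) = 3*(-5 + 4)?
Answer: 12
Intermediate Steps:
P(w) = -3 (P(w) = 3*(-1) = -3)
b(F) = 0
x = -4 (x = -3 + (8 - 7)/(-2 + 1) = -3 + 1/(-1) = -3 + 1*(-1) = -3 - 1 = -4)
P(0)*(x + b(2)) = -3*(-4 + 0) = -3*(-4) = 12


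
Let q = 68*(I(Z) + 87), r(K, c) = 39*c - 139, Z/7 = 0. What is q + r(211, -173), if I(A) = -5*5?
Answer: -2670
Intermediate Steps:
Z = 0 (Z = 7*0 = 0)
I(A) = -25
r(K, c) = -139 + 39*c
q = 4216 (q = 68*(-25 + 87) = 68*62 = 4216)
q + r(211, -173) = 4216 + (-139 + 39*(-173)) = 4216 + (-139 - 6747) = 4216 - 6886 = -2670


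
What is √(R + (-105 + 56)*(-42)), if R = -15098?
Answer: 4*I*√815 ≈ 114.19*I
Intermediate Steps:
√(R + (-105 + 56)*(-42)) = √(-15098 + (-105 + 56)*(-42)) = √(-15098 - 49*(-42)) = √(-15098 + 2058) = √(-13040) = 4*I*√815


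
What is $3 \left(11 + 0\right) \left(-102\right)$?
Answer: $-3366$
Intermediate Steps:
$3 \left(11 + 0\right) \left(-102\right) = 3 \cdot 11 \left(-102\right) = 33 \left(-102\right) = -3366$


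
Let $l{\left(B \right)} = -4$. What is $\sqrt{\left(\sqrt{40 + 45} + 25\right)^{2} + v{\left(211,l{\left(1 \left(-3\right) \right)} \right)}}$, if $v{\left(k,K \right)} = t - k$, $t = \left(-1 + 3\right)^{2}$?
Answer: $\sqrt{503 + 50 \sqrt{85}} \approx 31.048$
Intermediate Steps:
$t = 4$ ($t = 2^{2} = 4$)
$v{\left(k,K \right)} = 4 - k$
$\sqrt{\left(\sqrt{40 + 45} + 25\right)^{2} + v{\left(211,l{\left(1 \left(-3\right) \right)} \right)}} = \sqrt{\left(\sqrt{40 + 45} + 25\right)^{2} + \left(4 - 211\right)} = \sqrt{\left(\sqrt{85} + 25\right)^{2} + \left(4 - 211\right)} = \sqrt{\left(25 + \sqrt{85}\right)^{2} - 207} = \sqrt{-207 + \left(25 + \sqrt{85}\right)^{2}}$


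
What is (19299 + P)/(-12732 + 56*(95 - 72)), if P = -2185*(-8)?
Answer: -36779/11444 ≈ -3.2138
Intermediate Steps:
P = 17480
(19299 + P)/(-12732 + 56*(95 - 72)) = (19299 + 17480)/(-12732 + 56*(95 - 72)) = 36779/(-12732 + 56*23) = 36779/(-12732 + 1288) = 36779/(-11444) = 36779*(-1/11444) = -36779/11444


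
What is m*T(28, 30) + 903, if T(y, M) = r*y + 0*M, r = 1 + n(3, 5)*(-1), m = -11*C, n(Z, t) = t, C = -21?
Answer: -24969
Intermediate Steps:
m = 231 (m = -11*(-21) = 231)
r = -4 (r = 1 + 5*(-1) = 1 - 5 = -4)
T(y, M) = -4*y (T(y, M) = -4*y + 0*M = -4*y + 0 = -4*y)
m*T(28, 30) + 903 = 231*(-4*28) + 903 = 231*(-112) + 903 = -25872 + 903 = -24969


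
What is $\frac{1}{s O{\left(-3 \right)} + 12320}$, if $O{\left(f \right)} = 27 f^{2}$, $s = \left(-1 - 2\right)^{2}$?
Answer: $\frac{1}{14507} \approx 6.8932 \cdot 10^{-5}$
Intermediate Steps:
$s = 9$ ($s = \left(-3\right)^{2} = 9$)
$\frac{1}{s O{\left(-3 \right)} + 12320} = \frac{1}{9 \cdot 27 \left(-3\right)^{2} + 12320} = \frac{1}{9 \cdot 27 \cdot 9 + 12320} = \frac{1}{9 \cdot 243 + 12320} = \frac{1}{2187 + 12320} = \frac{1}{14507}$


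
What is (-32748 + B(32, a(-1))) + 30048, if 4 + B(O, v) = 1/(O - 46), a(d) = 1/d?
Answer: -37857/14 ≈ -2704.1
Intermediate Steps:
B(O, v) = -4 + 1/(-46 + O) (B(O, v) = -4 + 1/(O - 46) = -4 + 1/(-46 + O))
(-32748 + B(32, a(-1))) + 30048 = (-32748 + (185 - 4*32)/(-46 + 32)) + 30048 = (-32748 + (185 - 128)/(-14)) + 30048 = (-32748 - 1/14*57) + 30048 = (-32748 - 57/14) + 30048 = -458529/14 + 30048 = -37857/14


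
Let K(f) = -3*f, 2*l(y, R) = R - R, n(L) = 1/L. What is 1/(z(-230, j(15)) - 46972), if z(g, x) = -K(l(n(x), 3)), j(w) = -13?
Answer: -1/46972 ≈ -2.1289e-5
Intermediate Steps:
l(y, R) = 0 (l(y, R) = (R - R)/2 = (1/2)*0 = 0)
z(g, x) = 0 (z(g, x) = -(-3)*0 = -1*0 = 0)
1/(z(-230, j(15)) - 46972) = 1/(0 - 46972) = 1/(-46972) = -1/46972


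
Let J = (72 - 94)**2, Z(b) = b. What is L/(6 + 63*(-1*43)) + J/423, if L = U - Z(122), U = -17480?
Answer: 2917966/381123 ≈ 7.6562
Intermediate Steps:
J = 484 (J = (-22)**2 = 484)
L = -17602 (L = -17480 - 1*122 = -17480 - 122 = -17602)
L/(6 + 63*(-1*43)) + J/423 = -17602/(6 + 63*(-1*43)) + 484/423 = -17602/(6 + 63*(-43)) + 484*(1/423) = -17602/(6 - 2709) + 484/423 = -17602/(-2703) + 484/423 = -17602*(-1/2703) + 484/423 = 17602/2703 + 484/423 = 2917966/381123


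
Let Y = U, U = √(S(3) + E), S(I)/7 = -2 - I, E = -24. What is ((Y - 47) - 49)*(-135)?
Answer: 12960 - 135*I*√59 ≈ 12960.0 - 1037.0*I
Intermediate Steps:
S(I) = -14 - 7*I (S(I) = 7*(-2 - I) = -14 - 7*I)
U = I*√59 (U = √((-14 - 7*3) - 24) = √((-14 - 21) - 24) = √(-35 - 24) = √(-59) = I*√59 ≈ 7.6811*I)
Y = I*√59 ≈ 7.6811*I
((Y - 47) - 49)*(-135) = ((I*√59 - 47) - 49)*(-135) = ((-47 + I*√59) - 49)*(-135) = (-96 + I*√59)*(-135) = 12960 - 135*I*√59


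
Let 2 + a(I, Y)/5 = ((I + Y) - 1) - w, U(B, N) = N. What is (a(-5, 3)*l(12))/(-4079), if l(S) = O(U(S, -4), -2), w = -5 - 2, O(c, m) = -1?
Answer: 10/4079 ≈ 0.0024516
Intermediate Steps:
w = -7
l(S) = -1
a(I, Y) = 20 + 5*I + 5*Y (a(I, Y) = -10 + 5*(((I + Y) - 1) - 1*(-7)) = -10 + 5*((-1 + I + Y) + 7) = -10 + 5*(6 + I + Y) = -10 + (30 + 5*I + 5*Y) = 20 + 5*I + 5*Y)
(a(-5, 3)*l(12))/(-4079) = ((20 + 5*(-5) + 5*3)*(-1))/(-4079) = ((20 - 25 + 15)*(-1))*(-1/4079) = (10*(-1))*(-1/4079) = -10*(-1/4079) = 10/4079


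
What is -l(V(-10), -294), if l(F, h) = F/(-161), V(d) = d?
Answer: -10/161 ≈ -0.062112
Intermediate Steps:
l(F, h) = -F/161 (l(F, h) = F*(-1/161) = -F/161)
-l(V(-10), -294) = -(-1)*(-10)/161 = -1*10/161 = -10/161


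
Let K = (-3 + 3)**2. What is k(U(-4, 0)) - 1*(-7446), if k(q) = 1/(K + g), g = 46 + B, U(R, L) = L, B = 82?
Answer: 953089/128 ≈ 7446.0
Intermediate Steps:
K = 0 (K = 0**2 = 0)
g = 128 (g = 46 + 82 = 128)
k(q) = 1/128 (k(q) = 1/(0 + 128) = 1/128)
k(U(-4, 0)) - 1*(-7446) = 1/128 - 1*(-7446) = 1/128 + 7446 = 953089/128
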